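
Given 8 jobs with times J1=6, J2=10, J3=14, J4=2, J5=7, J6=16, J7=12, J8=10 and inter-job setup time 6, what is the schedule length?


Makespan = Σ processing + (n-1) × setup
= (6 + 10 + 14 + 2 + 7 + 16 + 12 + 10) + (8-1)×6
= 77 + 42
= 119 time units


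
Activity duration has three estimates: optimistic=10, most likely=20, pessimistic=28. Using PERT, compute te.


te = (o + 4m + p) / 6
= (10 + 4×20 + 28) / 6
= (10 + 80 + 28) / 6
= 118 / 6
= 19.67


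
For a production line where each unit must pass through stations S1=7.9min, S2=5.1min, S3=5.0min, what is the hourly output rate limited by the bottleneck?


Bottleneck = longest station time
Station times: [7.9, 5.1, 5.0]
Max = 7.9 min
Rate = 60 / 7.9
= 7.59 units/hour (bottleneck: 7.9min)


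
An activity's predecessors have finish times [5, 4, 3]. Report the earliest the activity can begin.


ES = max of all predecessor completion times
Predecessors: [5, 4, 3]
ES = max(5, 4, 3)
= 5


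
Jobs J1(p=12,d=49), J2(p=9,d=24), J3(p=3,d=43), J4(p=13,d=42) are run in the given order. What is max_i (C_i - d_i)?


Lateness per job (L = C - d):
  J1: C=12, d=49, L=-37
  J2: C=21, d=24, L=-3
  J3: C=24, d=43, L=-19
  J4: C=37, d=42, L=-5
Lmax = max(-37, -3, -19, -5)
= -3


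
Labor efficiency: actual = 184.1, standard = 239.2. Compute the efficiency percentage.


Efficiency = (actual / standard) × 100
= (184.1 / 239.2) × 100
= 77.0%


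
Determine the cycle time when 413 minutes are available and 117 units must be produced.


Cycle time = available time / demand
= 413 / 117
= 3.53 min/unit


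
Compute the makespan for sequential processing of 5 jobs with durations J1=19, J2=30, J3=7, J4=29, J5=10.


Sequential makespan: sum all processing times
= 19 + 30 + 7 + 29 + 10
= 95 time units


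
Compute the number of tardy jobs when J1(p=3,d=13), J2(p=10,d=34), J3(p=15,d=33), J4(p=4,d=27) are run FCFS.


Completion vs due date:
  J1: C=3, d=13 → on time
  J2: C=13, d=34 → on time
  J3: C=28, d=33 → on time
  J4: C=32, d=27 → TARDY
Tardy jobs: J4
Count = 1


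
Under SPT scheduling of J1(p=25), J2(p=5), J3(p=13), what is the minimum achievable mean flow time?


SPT order: J2 → J3 → J1
Completion times:
  J2: C=5
  J3: C=18
  J1: C=43
Sum = 66, n = 3
Mean flow = 66/3
= 22.00


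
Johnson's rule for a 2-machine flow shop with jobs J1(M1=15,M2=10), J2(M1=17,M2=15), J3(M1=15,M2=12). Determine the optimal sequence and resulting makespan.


Johnson's rule:
Group 1 (M1≤M2, sort by M1): []
Group 2 (M1>M2, sort desc M2): ['J2', 'J3', 'J1']
Sequence: J2 → J3 → J1
Makespan calculation:
  J2: M1 done=17, M2 done=32
  J3: M1 done=32, M2 done=44
  J1: M1 done=47, M2 done=57
= Sequence: J2 → J3 → J1, Makespan: 57


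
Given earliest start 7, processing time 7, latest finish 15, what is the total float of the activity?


EF = ES + duration = 7 + 7 = 14
LS = LF - duration = 15 - 7 = 8
Total Float = LF - EF = 15 - 14
(or LS - ES = 8 - 7)
= 1


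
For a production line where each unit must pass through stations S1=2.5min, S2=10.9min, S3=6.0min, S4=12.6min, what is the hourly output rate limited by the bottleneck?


Bottleneck = longest station time
Station times: [2.5, 10.9, 6.0, 12.6]
Max = 12.6 min
Rate = 60 / 12.6
= 4.76 units/hour (bottleneck: 12.6min)


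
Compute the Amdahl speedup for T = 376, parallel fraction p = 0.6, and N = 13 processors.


Amdahl's law: T_p = T × ((1-p) + p/N)
= 376 × ((1-0.6) + 0.6/13)
= 376 × (0.40 + 0.0462)
= 376 × 0.4462
= 167.75
Speedup = 376/167.75
= 2.24×


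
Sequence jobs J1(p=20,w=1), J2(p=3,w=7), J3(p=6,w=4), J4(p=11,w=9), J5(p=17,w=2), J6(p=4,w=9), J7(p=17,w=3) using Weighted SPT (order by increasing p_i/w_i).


WSPT (Smith's rule): sort by p/w ascending
  J2: p/w = 3/7 = 0.429
  J6: p/w = 4/9 = 0.444
  J4: p/w = 11/9 = 1.222
  J3: p/w = 6/4 = 1.500
  J7: p/w = 17/3 = 5.667
  J5: p/w = 17/2 = 8.500
  J1: p/w = 20/1 = 20.000
Order: J2 → J6 → J4 → J3 → J7 → J5 → J1


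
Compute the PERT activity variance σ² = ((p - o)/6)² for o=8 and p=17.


σ² = ((p - o) / 6)² = (p - o)² / 36
= (17 - 8)² / 36
= 9² / 36
= 81 / 36
= 2.2500


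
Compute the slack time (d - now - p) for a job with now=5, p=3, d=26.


Slack = due - current_time - processing
= 26 - 5 - 3
= 18


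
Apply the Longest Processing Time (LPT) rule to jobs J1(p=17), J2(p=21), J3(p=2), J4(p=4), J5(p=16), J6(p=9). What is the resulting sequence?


LPT: sort by longest processing time first
  J2: p=21
  J1: p=17
  J5: p=16
  J6: p=9
  J4: p=4
  J3: p=2
Order: J2 → J1 → J5 → J6 → J4 → J3


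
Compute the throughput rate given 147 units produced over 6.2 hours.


Throughput = units / time
= 147 / 6.2
= 23.7 units/hour


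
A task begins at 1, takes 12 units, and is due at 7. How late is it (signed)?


Completion = 1 + 12 = 13
Lateness = C - d = 13 - 7
= 6


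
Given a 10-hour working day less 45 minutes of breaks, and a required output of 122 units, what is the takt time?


Available = 10×60 - 45 = 555 min
Takt time = 555 / 122
= 4.55 min/unit


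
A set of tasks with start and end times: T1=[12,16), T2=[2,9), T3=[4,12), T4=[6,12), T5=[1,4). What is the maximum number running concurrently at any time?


Check each time point for overlaps:
  t=6: 3 tasks active (T2, T3, T4)
Max concurrent = 3


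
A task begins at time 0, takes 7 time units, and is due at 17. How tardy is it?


Completion = start + processing = 0 + 7 = 7
Tardiness = max(0, C - d) = max(0, 7 - 17)
= max(0, -10)
= 0


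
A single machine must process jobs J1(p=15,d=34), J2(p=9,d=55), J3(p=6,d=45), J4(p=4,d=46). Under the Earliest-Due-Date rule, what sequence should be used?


EDD: sort by earliest due date
  J1: d=34, p=15
  J3: d=45, p=6
  J4: d=46, p=4
  J2: d=55, p=9
Order: J1 → J3 → J4 → J2


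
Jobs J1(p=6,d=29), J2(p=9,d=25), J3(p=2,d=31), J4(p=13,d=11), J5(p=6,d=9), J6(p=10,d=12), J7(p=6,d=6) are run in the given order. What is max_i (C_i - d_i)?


Lateness per job (L = C - d):
  J1: C=6, d=29, L=-23
  J2: C=15, d=25, L=-10
  J3: C=17, d=31, L=-14
  J4: C=30, d=11, L=19
  J5: C=36, d=9, L=27
  J6: C=46, d=12, L=34
  J7: C=52, d=6, L=46
Lmax = max(-23, -10, -14, 19, 27, 34, 46)
= 46


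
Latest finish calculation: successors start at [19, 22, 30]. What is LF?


LF = min of all successor start times
Successors start at: [19, 22, 30]
LF = min(19, 22, 30)
= 19


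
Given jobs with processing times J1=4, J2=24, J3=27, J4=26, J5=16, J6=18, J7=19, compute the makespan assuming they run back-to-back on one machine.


Sequential makespan: sum all processing times
= 4 + 24 + 27 + 26 + 16 + 18 + 19
= 134 time units


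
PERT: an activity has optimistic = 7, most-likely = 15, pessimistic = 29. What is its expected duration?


te = (o + 4m + p) / 6
= (7 + 4×15 + 29) / 6
= (7 + 60 + 29) / 6
= 96 / 6
= 16.00


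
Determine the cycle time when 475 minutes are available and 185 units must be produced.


Cycle time = available time / demand
= 475 / 185
= 2.57 min/unit


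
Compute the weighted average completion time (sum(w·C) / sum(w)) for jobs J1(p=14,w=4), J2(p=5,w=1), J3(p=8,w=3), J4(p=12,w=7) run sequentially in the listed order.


Completion times:
  J1: C=14, w×C=4×14=56
  J2: C=19, w×C=1×19=19
  J3: C=27, w×C=3×27=81
  J4: C=39, w×C=7×39=273
Sum w×C = 429
Sum w = 15
Weighted avg = 429/15
= 28.60


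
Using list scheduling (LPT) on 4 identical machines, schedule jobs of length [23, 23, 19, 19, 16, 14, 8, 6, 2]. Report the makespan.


Jobs (LPT sorted): [23, 23, 19, 19, 16, 14, 8, 6, 2]
Machines: 4
  J=23 → Machine 1 (load: 0+23=23)
  J=23 → Machine 2 (load: 0+23=23)
  J=19 → Machine 3 (load: 0+19=19)
  J=19 → Machine 4 (load: 0+19=19)
  J=16 → Machine 3 (load: 19+16=35)
  J=14 → Machine 4 (load: 19+14=33)
  J=8 → Machine 1 (load: 23+8=31)
  J=6 → Machine 2 (load: 23+6=29)
  J=2 → Machine 2 (load: 29+2=31)
Machine loads: [31, 31, 35, 33]
Makespan = max = 35 time units


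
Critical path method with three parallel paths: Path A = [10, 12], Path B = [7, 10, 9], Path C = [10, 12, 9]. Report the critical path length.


Path A: 10 + 12 = 22
Path B: 7 + 10 + 9 = 26
Path C: 10 + 12 + 9 = 31
Critical path = longest = max(22, 26, 31)
= 31 (Path C)


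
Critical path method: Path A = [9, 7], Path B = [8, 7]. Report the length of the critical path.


Path A: 9 + 7 = 16
Path B: 8 + 7 = 15
Critical path = longest = max(16, 15)
= 16 (Path A)


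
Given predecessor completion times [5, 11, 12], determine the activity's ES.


ES = max of all predecessor completion times
Predecessors: [5, 11, 12]
ES = max(5, 11, 12)
= 12


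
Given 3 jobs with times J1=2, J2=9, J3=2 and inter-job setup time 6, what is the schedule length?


Makespan = Σ processing + (n-1) × setup
= (2 + 9 + 2) + (3-1)×6
= 13 + 12
= 25 time units


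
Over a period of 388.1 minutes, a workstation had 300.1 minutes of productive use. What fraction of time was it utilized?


Utilization = busy / total × 100
= 300.1 / 388.1 × 100
= 77.3%


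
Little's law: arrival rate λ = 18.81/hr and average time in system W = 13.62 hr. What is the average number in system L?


Little's law: L = λ × W
= 18.81 × 13.62
= 256.19


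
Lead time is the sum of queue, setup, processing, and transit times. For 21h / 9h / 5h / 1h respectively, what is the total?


Lead time = queue + setup + processing + transit
= 21 + 9 + 5 + 1
= 36 hours


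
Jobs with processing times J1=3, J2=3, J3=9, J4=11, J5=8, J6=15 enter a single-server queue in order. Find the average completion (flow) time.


Completion times:
  J1: completes at 3
  J2: completes at 6
  J3: completes at 15
  J4: completes at 26
  J5: completes at 34
  J6: completes at 49
Sum = 133
Average = 133/6
= 22.17


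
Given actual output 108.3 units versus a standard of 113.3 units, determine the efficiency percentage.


Efficiency = (actual / standard) × 100
= (108.3 / 113.3) × 100
= 95.6%


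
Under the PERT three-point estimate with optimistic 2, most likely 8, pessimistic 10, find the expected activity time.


te = (o + 4m + p) / 6
= (2 + 4×8 + 10) / 6
= (2 + 32 + 10) / 6
= 44 / 6
= 7.33


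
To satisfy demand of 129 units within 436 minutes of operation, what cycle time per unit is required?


Cycle time = available time / demand
= 436 / 129
= 3.38 min/unit


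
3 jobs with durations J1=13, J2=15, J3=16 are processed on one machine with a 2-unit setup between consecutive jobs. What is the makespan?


Makespan = Σ processing + (n-1) × setup
= (13 + 15 + 16) + (3-1)×2
= 44 + 4
= 48 time units


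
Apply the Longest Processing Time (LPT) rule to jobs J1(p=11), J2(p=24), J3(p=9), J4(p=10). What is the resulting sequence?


LPT: sort by longest processing time first
  J2: p=24
  J1: p=11
  J4: p=10
  J3: p=9
Order: J2 → J1 → J4 → J3


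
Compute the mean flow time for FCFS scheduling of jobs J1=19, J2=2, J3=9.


Completion times:
  J1: completes at 19
  J2: completes at 21
  J3: completes at 30
Sum = 70
Average = 70/3
= 23.33


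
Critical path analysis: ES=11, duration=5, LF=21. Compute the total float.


EF = ES + duration = 11 + 5 = 16
LS = LF - duration = 21 - 5 = 16
Total Float = LF - EF = 21 - 16
(or LS - ES = 16 - 11)
= 5


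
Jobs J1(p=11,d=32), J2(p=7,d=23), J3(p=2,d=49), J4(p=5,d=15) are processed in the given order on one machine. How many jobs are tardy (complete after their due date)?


Completion vs due date:
  J1: C=11, d=32 → on time
  J2: C=18, d=23 → on time
  J3: C=20, d=49 → on time
  J4: C=25, d=15 → TARDY
Tardy jobs: J4
Count = 1


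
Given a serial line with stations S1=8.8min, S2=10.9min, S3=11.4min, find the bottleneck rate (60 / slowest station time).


Bottleneck = longest station time
Station times: [8.8, 10.9, 11.4]
Max = 11.4 min
Rate = 60 / 11.4
= 5.26 units/hour (bottleneck: 11.4min)


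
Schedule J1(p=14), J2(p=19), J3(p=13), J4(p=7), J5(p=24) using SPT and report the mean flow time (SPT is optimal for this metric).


SPT order: J4 → J3 → J1 → J2 → J5
Completion times:
  J4: C=7
  J3: C=20
  J1: C=34
  J2: C=53
  J5: C=77
Sum = 191, n = 5
Mean flow = 191/5
= 38.20


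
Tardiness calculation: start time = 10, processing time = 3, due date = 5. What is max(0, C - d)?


Completion = start + processing = 10 + 3 = 13
Tardiness = max(0, C - d) = max(0, 13 - 5)
= max(0, 8)
= 8


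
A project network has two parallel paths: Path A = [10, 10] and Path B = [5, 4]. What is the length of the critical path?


Path A: 10 + 10 = 20
Path B: 5 + 4 = 9
Critical path = longest = max(20, 9)
= 20 (Path A)


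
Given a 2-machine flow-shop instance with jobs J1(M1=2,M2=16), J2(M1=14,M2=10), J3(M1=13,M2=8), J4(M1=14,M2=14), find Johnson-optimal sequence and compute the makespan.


Johnson's rule:
Group 1 (M1≤M2, sort by M1): ['J1', 'J4']
Group 2 (M1>M2, sort desc M2): ['J2', 'J3']
Sequence: J1 → J4 → J2 → J3
Makespan calculation:
  J1: M1 done=2, M2 done=18
  J4: M1 done=16, M2 done=32
  J2: M1 done=30, M2 done=42
  J3: M1 done=43, M2 done=51
= Sequence: J1 → J4 → J2 → J3, Makespan: 51


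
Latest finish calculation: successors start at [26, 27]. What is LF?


LF = min of all successor start times
Successors start at: [26, 27]
LF = min(26, 27)
= 26


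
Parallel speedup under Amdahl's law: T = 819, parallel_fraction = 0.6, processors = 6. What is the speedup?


Amdahl's law: T_p = T × ((1-p) + p/N)
= 819 × ((1-0.6) + 0.6/6)
= 819 × (0.40 + 0.1000)
= 819 × 0.5000
= 409.50
Speedup = 819/409.50
= 2.00×


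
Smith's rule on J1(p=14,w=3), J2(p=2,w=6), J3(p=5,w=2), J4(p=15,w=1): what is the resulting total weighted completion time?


WSPT order (by p/w): J2 → J3 → J1 → J4
  J2: C=2, w·C=6×2=12
  J3: C=7, w·C=2×7=14
  J1: C=21, w·C=3×21=63
  J4: C=36, w·C=1×36=36
Σ w·C = 125
= 125


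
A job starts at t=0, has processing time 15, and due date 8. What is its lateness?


Completion = 0 + 15 = 15
Lateness = C - d = 15 - 8
= 7


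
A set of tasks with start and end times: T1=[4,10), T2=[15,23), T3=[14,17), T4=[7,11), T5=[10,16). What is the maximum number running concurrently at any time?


Check each time point for overlaps:
  t=15: 3 tasks active (T2, T3, T5)
Max concurrent = 3


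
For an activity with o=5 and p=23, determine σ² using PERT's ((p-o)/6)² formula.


σ² = ((p - o) / 6)² = (p - o)² / 36
= (23 - 5)² / 36
= 18² / 36
= 324 / 36
= 9.0000


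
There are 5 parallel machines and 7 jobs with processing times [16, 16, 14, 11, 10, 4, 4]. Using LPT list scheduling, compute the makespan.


Jobs (LPT sorted): [16, 16, 14, 11, 10, 4, 4]
Machines: 5
  J=16 → Machine 1 (load: 0+16=16)
  J=16 → Machine 2 (load: 0+16=16)
  J=14 → Machine 3 (load: 0+14=14)
  J=11 → Machine 4 (load: 0+11=11)
  J=10 → Machine 5 (load: 0+10=10)
  J=4 → Machine 5 (load: 10+4=14)
  J=4 → Machine 4 (load: 11+4=15)
Machine loads: [16, 16, 14, 15, 14]
Makespan = max = 16 time units


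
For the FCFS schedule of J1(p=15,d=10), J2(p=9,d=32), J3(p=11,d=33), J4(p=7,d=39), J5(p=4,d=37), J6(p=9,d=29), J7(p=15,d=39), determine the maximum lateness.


Lateness per job (L = C - d):
  J1: C=15, d=10, L=5
  J2: C=24, d=32, L=-8
  J3: C=35, d=33, L=2
  J4: C=42, d=39, L=3
  J5: C=46, d=37, L=9
  J6: C=55, d=29, L=26
  J7: C=70, d=39, L=31
Lmax = max(5, -8, 2, 3, 9, 26, 31)
= 31


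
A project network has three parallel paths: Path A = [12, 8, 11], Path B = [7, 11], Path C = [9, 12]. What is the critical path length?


Path A: 12 + 8 + 11 = 31
Path B: 7 + 11 = 18
Path C: 9 + 12 = 21
Critical path = longest = max(31, 18, 21)
= 31 (Path A)


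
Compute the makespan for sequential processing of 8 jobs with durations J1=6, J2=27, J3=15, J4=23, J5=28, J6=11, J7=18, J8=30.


Sequential makespan: sum all processing times
= 6 + 27 + 15 + 23 + 28 + 11 + 18 + 30
= 158 time units


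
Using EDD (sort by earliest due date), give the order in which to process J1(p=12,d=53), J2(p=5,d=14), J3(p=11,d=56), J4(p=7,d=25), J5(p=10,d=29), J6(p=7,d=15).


EDD: sort by earliest due date
  J2: d=14, p=5
  J6: d=15, p=7
  J4: d=25, p=7
  J5: d=29, p=10
  J1: d=53, p=12
  J3: d=56, p=11
Order: J2 → J6 → J4 → J5 → J1 → J3


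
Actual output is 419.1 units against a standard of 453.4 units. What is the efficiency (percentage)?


Efficiency = (actual / standard) × 100
= (419.1 / 453.4) × 100
= 92.4%


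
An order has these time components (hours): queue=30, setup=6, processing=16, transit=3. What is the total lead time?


Lead time = queue + setup + processing + transit
= 30 + 6 + 16 + 3
= 55 hours


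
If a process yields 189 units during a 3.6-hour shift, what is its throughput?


Throughput = units / time
= 189 / 3.6
= 52.5 units/hour


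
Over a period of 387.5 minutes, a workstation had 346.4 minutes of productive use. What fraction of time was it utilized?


Utilization = busy / total × 100
= 346.4 / 387.5 × 100
= 89.4%


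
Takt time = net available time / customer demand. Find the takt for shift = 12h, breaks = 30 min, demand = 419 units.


Available = 12×60 - 30 = 690 min
Takt time = 690 / 419
= 1.65 min/unit


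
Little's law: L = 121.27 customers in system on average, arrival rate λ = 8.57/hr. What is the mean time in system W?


Little's law: L = λW → W = L / λ
= 121.27 / 8.57
= 14.15 hours


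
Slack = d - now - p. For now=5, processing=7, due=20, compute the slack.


Slack = due - current_time - processing
= 20 - 5 - 7
= 8


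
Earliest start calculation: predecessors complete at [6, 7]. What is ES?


ES = max of all predecessor completion times
Predecessors: [6, 7]
ES = max(6, 7)
= 7


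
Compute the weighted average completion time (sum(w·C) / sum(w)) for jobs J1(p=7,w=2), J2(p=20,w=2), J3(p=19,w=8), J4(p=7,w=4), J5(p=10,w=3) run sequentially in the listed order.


Completion times:
  J1: C=7, w×C=2×7=14
  J2: C=27, w×C=2×27=54
  J3: C=46, w×C=8×46=368
  J4: C=53, w×C=4×53=212
  J5: C=63, w×C=3×63=189
Sum w×C = 837
Sum w = 19
Weighted avg = 837/19
= 44.05


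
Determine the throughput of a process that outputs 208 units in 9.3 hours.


Throughput = units / time
= 208 / 9.3
= 22.4 units/hour


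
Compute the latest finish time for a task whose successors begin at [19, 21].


LF = min of all successor start times
Successors start at: [19, 21]
LF = min(19, 21)
= 19


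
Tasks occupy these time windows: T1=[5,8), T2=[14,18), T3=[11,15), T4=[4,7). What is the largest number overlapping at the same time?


Check each time point for overlaps:
  t=5: 2 tasks active (T1, T4)
Max concurrent = 2


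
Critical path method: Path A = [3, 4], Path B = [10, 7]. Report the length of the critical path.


Path A: 3 + 4 = 7
Path B: 10 + 7 = 17
Critical path = longest = max(7, 17)
= 17 (Path B)


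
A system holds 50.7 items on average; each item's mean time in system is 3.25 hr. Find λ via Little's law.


Little's law: L = λW → λ = L / W
= 50.7 / 3.25
= 15.60 per hour


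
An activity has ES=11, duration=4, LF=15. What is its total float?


EF = ES + duration = 11 + 4 = 15
LS = LF - duration = 15 - 4 = 11
Total Float = LF - EF = 15 - 15
(or LS - ES = 11 - 11)
= 0


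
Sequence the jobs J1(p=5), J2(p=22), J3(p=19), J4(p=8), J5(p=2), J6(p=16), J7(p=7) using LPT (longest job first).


LPT: sort by longest processing time first
  J2: p=22
  J3: p=19
  J6: p=16
  J4: p=8
  J7: p=7
  J1: p=5
  J5: p=2
Order: J2 → J3 → J6 → J4 → J7 → J1 → J5


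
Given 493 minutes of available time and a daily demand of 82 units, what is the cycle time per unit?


Cycle time = available time / demand
= 493 / 82
= 6.01 min/unit


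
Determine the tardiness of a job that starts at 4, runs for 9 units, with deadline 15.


Completion = start + processing = 4 + 9 = 13
Tardiness = max(0, C - d) = max(0, 13 - 15)
= max(0, -2)
= 0


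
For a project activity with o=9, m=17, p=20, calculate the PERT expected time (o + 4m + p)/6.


te = (o + 4m + p) / 6
= (9 + 4×17 + 20) / 6
= (9 + 68 + 20) / 6
= 97 / 6
= 16.17


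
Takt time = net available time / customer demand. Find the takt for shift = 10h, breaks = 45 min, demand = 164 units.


Available = 10×60 - 45 = 555 min
Takt time = 555 / 164
= 3.38 min/unit


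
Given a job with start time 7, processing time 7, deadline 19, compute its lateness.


Completion = 7 + 7 = 14
Lateness = C - d = 14 - 19
= -5


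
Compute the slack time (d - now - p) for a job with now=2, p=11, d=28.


Slack = due - current_time - processing
= 28 - 2 - 11
= 15


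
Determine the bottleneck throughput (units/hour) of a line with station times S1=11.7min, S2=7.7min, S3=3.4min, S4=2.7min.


Bottleneck = longest station time
Station times: [11.7, 7.7, 3.4, 2.7]
Max = 11.7 min
Rate = 60 / 11.7
= 5.13 units/hour (bottleneck: 11.7min)


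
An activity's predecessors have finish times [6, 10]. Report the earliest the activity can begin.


ES = max of all predecessor completion times
Predecessors: [6, 10]
ES = max(6, 10)
= 10


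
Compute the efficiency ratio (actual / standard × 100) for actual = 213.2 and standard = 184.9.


Efficiency = (actual / standard) × 100
= (213.2 / 184.9) × 100
= 115.3%


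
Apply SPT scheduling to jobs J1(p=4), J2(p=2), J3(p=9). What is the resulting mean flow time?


SPT order: J2 → J1 → J3
Completion times:
  J2: C=2
  J1: C=6
  J3: C=15
Sum = 23, n = 3
Mean flow = 23/3
= 7.67


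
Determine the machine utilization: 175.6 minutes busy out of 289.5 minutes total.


Utilization = busy / total × 100
= 175.6 / 289.5 × 100
= 60.7%


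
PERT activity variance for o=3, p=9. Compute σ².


σ² = ((p - o) / 6)² = (p - o)² / 36
= (9 - 3)² / 36
= 6² / 36
= 36 / 36
= 1.0000


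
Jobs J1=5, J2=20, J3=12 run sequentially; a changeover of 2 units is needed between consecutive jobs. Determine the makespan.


Makespan = Σ processing + (n-1) × setup
= (5 + 20 + 12) + (3-1)×2
= 37 + 4
= 41 time units


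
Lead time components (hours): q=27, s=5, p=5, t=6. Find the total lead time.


Lead time = queue + setup + processing + transit
= 27 + 5 + 5 + 6
= 43 hours


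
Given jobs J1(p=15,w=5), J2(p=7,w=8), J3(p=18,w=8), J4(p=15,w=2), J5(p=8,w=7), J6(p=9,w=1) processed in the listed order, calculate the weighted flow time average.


Completion times:
  J1: C=15, w×C=5×15=75
  J2: C=22, w×C=8×22=176
  J3: C=40, w×C=8×40=320
  J4: C=55, w×C=2×55=110
  J5: C=63, w×C=7×63=441
  J6: C=72, w×C=1×72=72
Sum w×C = 1194
Sum w = 31
Weighted avg = 1194/31
= 38.52


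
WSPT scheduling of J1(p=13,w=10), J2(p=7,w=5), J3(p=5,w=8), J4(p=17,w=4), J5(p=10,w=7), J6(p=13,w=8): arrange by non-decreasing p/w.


WSPT (Smith's rule): sort by p/w ascending
  J3: p/w = 5/8 = 0.625
  J1: p/w = 13/10 = 1.300
  J2: p/w = 7/5 = 1.400
  J5: p/w = 10/7 = 1.429
  J6: p/w = 13/8 = 1.625
  J4: p/w = 17/4 = 4.250
Order: J3 → J1 → J2 → J5 → J6 → J4


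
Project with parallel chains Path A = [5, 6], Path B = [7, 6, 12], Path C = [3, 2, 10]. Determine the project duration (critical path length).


Path A: 5 + 6 = 11
Path B: 7 + 6 + 12 = 25
Path C: 3 + 2 + 10 = 15
Critical path = longest = max(11, 25, 15)
= 25 (Path B)


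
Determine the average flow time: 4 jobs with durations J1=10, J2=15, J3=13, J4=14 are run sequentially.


Completion times:
  J1: completes at 10
  J2: completes at 25
  J3: completes at 38
  J4: completes at 52
Sum = 125
Average = 125/4
= 31.25


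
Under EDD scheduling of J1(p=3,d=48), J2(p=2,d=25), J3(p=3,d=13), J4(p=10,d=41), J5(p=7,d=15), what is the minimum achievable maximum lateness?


EDD order: J3 → J5 → J2 → J4 → J1
Completion and lateness:
  J3: C=3, d=13, L=3-13=-10
  J5: C=10, d=15, L=10-15=-5
  J2: C=12, d=25, L=12-25=-13
  J4: C=22, d=41, L=22-41=-19
  J1: C=25, d=48, L=25-48=-23
Lmax = max(-10, -5, -13, -19, -23)
= -5


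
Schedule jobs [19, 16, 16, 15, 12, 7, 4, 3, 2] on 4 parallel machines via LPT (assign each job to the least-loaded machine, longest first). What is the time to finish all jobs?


Jobs (LPT sorted): [19, 16, 16, 15, 12, 7, 4, 3, 2]
Machines: 4
  J=19 → Machine 1 (load: 0+19=19)
  J=16 → Machine 2 (load: 0+16=16)
  J=16 → Machine 3 (load: 0+16=16)
  J=15 → Machine 4 (load: 0+15=15)
  J=12 → Machine 4 (load: 15+12=27)
  J=7 → Machine 2 (load: 16+7=23)
  J=4 → Machine 3 (load: 16+4=20)
  J=3 → Machine 1 (load: 19+3=22)
  J=2 → Machine 3 (load: 20+2=22)
Machine loads: [22, 23, 22, 27]
Makespan = max = 27 time units


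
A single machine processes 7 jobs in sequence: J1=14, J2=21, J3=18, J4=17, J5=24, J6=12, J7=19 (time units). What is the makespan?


Sequential makespan: sum all processing times
= 14 + 21 + 18 + 17 + 24 + 12 + 19
= 125 time units


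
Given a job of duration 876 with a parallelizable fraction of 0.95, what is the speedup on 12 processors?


Amdahl's law: T_p = T × ((1-p) + p/N)
= 876 × ((1-0.95) + 0.95/12)
= 876 × (0.05 + 0.0792)
= 876 × 0.1292
= 113.15
Speedup = 876/113.15
= 7.74×


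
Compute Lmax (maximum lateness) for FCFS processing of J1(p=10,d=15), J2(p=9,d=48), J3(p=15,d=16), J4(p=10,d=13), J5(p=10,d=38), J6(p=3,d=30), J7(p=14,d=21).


Lateness per job (L = C - d):
  J1: C=10, d=15, L=-5
  J2: C=19, d=48, L=-29
  J3: C=34, d=16, L=18
  J4: C=44, d=13, L=31
  J5: C=54, d=38, L=16
  J6: C=57, d=30, L=27
  J7: C=71, d=21, L=50
Lmax = max(-5, -29, 18, 31, 16, 27, 50)
= 50


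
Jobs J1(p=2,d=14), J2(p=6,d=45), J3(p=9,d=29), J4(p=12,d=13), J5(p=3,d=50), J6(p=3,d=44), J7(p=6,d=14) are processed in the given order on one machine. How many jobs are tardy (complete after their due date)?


Completion vs due date:
  J1: C=2, d=14 → on time
  J2: C=8, d=45 → on time
  J3: C=17, d=29 → on time
  J4: C=29, d=13 → TARDY
  J5: C=32, d=50 → on time
  J6: C=35, d=44 → on time
  J7: C=41, d=14 → TARDY
Tardy jobs: J4, J7
Count = 2


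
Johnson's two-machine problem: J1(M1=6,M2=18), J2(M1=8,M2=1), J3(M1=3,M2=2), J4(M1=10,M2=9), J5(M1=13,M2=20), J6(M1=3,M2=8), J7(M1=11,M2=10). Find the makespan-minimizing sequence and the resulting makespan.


Johnson's rule:
Group 1 (M1≤M2, sort by M1): ['J6', 'J1', 'J5']
Group 2 (M1>M2, sort desc M2): ['J7', 'J4', 'J3', 'J2']
Sequence: J6 → J1 → J5 → J7 → J4 → J3 → J2
Makespan calculation:
  J6: M1 done=3, M2 done=11
  J1: M1 done=9, M2 done=29
  J5: M1 done=22, M2 done=49
  J7: M1 done=33, M2 done=59
  J4: M1 done=43, M2 done=68
  J3: M1 done=46, M2 done=70
  J2: M1 done=54, M2 done=71
= Sequence: J6 → J1 → J5 → J7 → J4 → J3 → J2, Makespan: 71


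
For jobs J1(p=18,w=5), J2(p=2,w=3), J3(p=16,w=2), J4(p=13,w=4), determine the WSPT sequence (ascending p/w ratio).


WSPT (Smith's rule): sort by p/w ascending
  J2: p/w = 2/3 = 0.667
  J4: p/w = 13/4 = 3.250
  J1: p/w = 18/5 = 3.600
  J3: p/w = 16/2 = 8.000
Order: J2 → J4 → J1 → J3


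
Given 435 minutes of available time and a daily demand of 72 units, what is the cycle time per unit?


Cycle time = available time / demand
= 435 / 72
= 6.04 min/unit


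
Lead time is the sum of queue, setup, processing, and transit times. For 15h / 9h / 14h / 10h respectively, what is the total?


Lead time = queue + setup + processing + transit
= 15 + 9 + 14 + 10
= 48 hours


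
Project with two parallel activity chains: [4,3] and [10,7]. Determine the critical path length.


Path A: 4 + 3 = 7
Path B: 10 + 7 = 17
Critical path = longest = max(7, 17)
= 17 (Path B)


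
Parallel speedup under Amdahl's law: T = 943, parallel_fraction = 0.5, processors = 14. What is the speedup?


Amdahl's law: T_p = T × ((1-p) + p/N)
= 943 × ((1-0.5) + 0.5/14)
= 943 × (0.50 + 0.0357)
= 943 × 0.5357
= 505.18
Speedup = 943/505.18
= 1.87×


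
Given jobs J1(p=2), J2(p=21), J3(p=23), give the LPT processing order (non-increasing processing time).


LPT: sort by longest processing time first
  J3: p=23
  J2: p=21
  J1: p=2
Order: J3 → J2 → J1


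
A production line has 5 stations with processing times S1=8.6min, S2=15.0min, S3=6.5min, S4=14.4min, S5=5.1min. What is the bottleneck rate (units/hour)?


Bottleneck = longest station time
Station times: [8.6, 15.0, 6.5, 14.4, 5.1]
Max = 15.0 min
Rate = 60 / 15.0
= 4.00 units/hour (bottleneck: 15.0min)


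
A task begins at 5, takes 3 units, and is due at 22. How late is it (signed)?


Completion = 5 + 3 = 8
Lateness = C - d = 8 - 22
= -14


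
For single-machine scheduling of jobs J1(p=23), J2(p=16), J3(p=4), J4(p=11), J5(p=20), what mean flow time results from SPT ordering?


SPT order: J3 → J4 → J2 → J5 → J1
Completion times:
  J3: C=4
  J4: C=15
  J2: C=31
  J5: C=51
  J1: C=74
Sum = 175, n = 5
Mean flow = 175/5
= 35.00


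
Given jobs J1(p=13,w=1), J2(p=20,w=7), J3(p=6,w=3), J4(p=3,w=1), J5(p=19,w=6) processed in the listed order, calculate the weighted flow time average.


Completion times:
  J1: C=13, w×C=1×13=13
  J2: C=33, w×C=7×33=231
  J3: C=39, w×C=3×39=117
  J4: C=42, w×C=1×42=42
  J5: C=61, w×C=6×61=366
Sum w×C = 769
Sum w = 18
Weighted avg = 769/18
= 42.72


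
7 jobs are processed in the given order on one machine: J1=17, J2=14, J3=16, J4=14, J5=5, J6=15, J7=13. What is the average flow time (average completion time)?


Completion times:
  J1: completes at 17
  J2: completes at 31
  J3: completes at 47
  J4: completes at 61
  J5: completes at 66
  J6: completes at 81
  J7: completes at 94
Sum = 397
Average = 397/7
= 56.71


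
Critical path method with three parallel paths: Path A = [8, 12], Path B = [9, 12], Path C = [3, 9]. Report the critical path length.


Path A: 8 + 12 = 20
Path B: 9 + 12 = 21
Path C: 3 + 9 = 12
Critical path = longest = max(20, 21, 12)
= 21 (Path B)


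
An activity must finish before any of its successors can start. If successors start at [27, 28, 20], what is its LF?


LF = min of all successor start times
Successors start at: [27, 28, 20]
LF = min(27, 28, 20)
= 20


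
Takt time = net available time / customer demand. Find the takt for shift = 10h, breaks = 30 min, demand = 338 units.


Available = 10×60 - 30 = 570 min
Takt time = 570 / 338
= 1.69 min/unit


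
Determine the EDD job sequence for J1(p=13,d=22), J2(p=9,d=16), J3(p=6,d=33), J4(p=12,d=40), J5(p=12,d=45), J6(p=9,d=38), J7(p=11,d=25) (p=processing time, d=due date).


EDD: sort by earliest due date
  J2: d=16, p=9
  J1: d=22, p=13
  J7: d=25, p=11
  J3: d=33, p=6
  J6: d=38, p=9
  J4: d=40, p=12
  J5: d=45, p=12
Order: J2 → J1 → J7 → J3 → J6 → J4 → J5


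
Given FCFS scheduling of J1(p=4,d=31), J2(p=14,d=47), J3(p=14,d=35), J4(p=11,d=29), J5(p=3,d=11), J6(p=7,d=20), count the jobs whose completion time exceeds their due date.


Completion vs due date:
  J1: C=4, d=31 → on time
  J2: C=18, d=47 → on time
  J3: C=32, d=35 → on time
  J4: C=43, d=29 → TARDY
  J5: C=46, d=11 → TARDY
  J6: C=53, d=20 → TARDY
Tardy jobs: J4, J5, J6
Count = 3


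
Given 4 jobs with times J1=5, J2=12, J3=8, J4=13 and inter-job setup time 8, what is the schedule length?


Makespan = Σ processing + (n-1) × setup
= (5 + 12 + 8 + 13) + (4-1)×8
= 38 + 24
= 62 time units


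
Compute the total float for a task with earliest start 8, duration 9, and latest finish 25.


EF = ES + duration = 8 + 9 = 17
LS = LF - duration = 25 - 9 = 16
Total Float = LF - EF = 25 - 17
(or LS - ES = 16 - 8)
= 8


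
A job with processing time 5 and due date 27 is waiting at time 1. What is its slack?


Slack = due - current_time - processing
= 27 - 1 - 5
= 21


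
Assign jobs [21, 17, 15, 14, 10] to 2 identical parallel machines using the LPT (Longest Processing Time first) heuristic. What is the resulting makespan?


Jobs (LPT sorted): [21, 17, 15, 14, 10]
Machines: 2
  J=21 → Machine 1 (load: 0+21=21)
  J=17 → Machine 2 (load: 0+17=17)
  J=15 → Machine 2 (load: 17+15=32)
  J=14 → Machine 1 (load: 21+14=35)
  J=10 → Machine 2 (load: 32+10=42)
Machine loads: [35, 42]
Makespan = max = 42 time units


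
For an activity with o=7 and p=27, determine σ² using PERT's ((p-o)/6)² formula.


σ² = ((p - o) / 6)² = (p - o)² / 36
= (27 - 7)² / 36
= 20² / 36
= 400 / 36
= 11.1111


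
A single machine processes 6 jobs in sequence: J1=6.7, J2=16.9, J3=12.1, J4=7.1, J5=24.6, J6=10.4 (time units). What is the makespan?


Sequential makespan: sum all processing times
= 6.7 + 16.9 + 12.1 + 7.1 + 24.6 + 10.4
= 77.8 time units


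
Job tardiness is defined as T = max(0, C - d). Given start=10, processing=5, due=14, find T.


Completion = start + processing = 10 + 5 = 15
Tardiness = max(0, C - d) = max(0, 15 - 14)
= max(0, 1)
= 1


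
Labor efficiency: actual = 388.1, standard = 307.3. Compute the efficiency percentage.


Efficiency = (actual / standard) × 100
= (388.1 / 307.3) × 100
= 126.3%


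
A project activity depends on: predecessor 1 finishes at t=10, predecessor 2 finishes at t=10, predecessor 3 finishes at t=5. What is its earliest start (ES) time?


ES = max of all predecessor completion times
Predecessors: [10, 10, 5]
ES = max(10, 10, 5)
= 10


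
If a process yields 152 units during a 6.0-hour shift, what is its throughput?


Throughput = units / time
= 152 / 6.0
= 25.3 units/hour


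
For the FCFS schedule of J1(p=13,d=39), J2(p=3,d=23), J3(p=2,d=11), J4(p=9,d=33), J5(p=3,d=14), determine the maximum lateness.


Lateness per job (L = C - d):
  J1: C=13, d=39, L=-26
  J2: C=16, d=23, L=-7
  J3: C=18, d=11, L=7
  J4: C=27, d=33, L=-6
  J5: C=30, d=14, L=16
Lmax = max(-26, -7, 7, -6, 16)
= 16


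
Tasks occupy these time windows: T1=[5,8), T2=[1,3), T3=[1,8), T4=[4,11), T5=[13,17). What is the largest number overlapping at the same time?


Check each time point for overlaps:
  t=5: 3 tasks active (T1, T3, T4)
Max concurrent = 3


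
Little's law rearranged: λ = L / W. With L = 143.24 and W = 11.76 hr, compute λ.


Little's law: L = λW → λ = L / W
= 143.24 / 11.76
= 12.18 per hour


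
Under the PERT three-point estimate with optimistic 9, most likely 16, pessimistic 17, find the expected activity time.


te = (o + 4m + p) / 6
= (9 + 4×16 + 17) / 6
= (9 + 64 + 17) / 6
= 90 / 6
= 15.00


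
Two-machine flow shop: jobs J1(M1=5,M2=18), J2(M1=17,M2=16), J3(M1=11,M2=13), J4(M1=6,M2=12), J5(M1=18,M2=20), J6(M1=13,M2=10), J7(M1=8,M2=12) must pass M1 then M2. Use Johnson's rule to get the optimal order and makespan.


Johnson's rule:
Group 1 (M1≤M2, sort by M1): ['J1', 'J4', 'J7', 'J3', 'J5']
Group 2 (M1>M2, sort desc M2): ['J2', 'J6']
Sequence: J1 → J4 → J7 → J3 → J5 → J2 → J6
Makespan calculation:
  J1: M1 done=5, M2 done=23
  J4: M1 done=11, M2 done=35
  J7: M1 done=19, M2 done=47
  J3: M1 done=30, M2 done=60
  J5: M1 done=48, M2 done=80
  J2: M1 done=65, M2 done=96
  J6: M1 done=78, M2 done=106
= Sequence: J1 → J4 → J7 → J3 → J5 → J2 → J6, Makespan: 106


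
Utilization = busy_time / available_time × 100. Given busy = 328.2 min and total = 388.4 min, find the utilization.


Utilization = busy / total × 100
= 328.2 / 388.4 × 100
= 84.5%


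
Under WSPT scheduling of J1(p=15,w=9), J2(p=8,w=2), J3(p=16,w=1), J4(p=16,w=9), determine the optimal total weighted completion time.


WSPT order (by p/w): J1 → J4 → J2 → J3
  J1: C=15, w·C=9×15=135
  J4: C=31, w·C=9×31=279
  J2: C=39, w·C=2×39=78
  J3: C=55, w·C=1×55=55
Σ w·C = 547
= 547


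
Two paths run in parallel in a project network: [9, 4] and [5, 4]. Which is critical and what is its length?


Path A: 9 + 4 = 13
Path B: 5 + 4 = 9
Critical path = longest = max(13, 9)
= 13 (Path A)


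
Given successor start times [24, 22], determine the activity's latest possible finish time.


LF = min of all successor start times
Successors start at: [24, 22]
LF = min(24, 22)
= 22


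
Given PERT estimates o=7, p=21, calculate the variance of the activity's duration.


σ² = ((p - o) / 6)² = (p - o)² / 36
= (21 - 7)² / 36
= 14² / 36
= 196 / 36
= 5.4444


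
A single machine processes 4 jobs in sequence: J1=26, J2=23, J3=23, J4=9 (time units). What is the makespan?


Sequential makespan: sum all processing times
= 26 + 23 + 23 + 9
= 81 time units


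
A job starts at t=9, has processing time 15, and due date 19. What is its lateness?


Completion = 9 + 15 = 24
Lateness = C - d = 24 - 19
= 5


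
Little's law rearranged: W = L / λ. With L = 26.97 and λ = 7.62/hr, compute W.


Little's law: L = λW → W = L / λ
= 26.97 / 7.62
= 3.54 hours


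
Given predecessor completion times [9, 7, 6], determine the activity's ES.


ES = max of all predecessor completion times
Predecessors: [9, 7, 6]
ES = max(9, 7, 6)
= 9


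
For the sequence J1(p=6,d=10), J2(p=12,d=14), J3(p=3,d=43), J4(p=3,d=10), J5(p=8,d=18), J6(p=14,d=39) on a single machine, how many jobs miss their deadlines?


Completion vs due date:
  J1: C=6, d=10 → on time
  J2: C=18, d=14 → TARDY
  J3: C=21, d=43 → on time
  J4: C=24, d=10 → TARDY
  J5: C=32, d=18 → TARDY
  J6: C=46, d=39 → TARDY
Tardy jobs: J2, J4, J5, J6
Count = 4


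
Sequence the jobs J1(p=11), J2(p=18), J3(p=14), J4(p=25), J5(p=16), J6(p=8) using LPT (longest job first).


LPT: sort by longest processing time first
  J4: p=25
  J2: p=18
  J5: p=16
  J3: p=14
  J1: p=11
  J6: p=8
Order: J4 → J2 → J5 → J3 → J1 → J6


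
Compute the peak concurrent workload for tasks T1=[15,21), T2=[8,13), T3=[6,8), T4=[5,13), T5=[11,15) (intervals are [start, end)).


Check each time point for overlaps:
  t=11: 3 tasks active (T2, T4, T5)
Max concurrent = 3


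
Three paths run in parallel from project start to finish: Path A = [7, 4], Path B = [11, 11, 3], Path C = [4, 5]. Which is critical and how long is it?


Path A: 7 + 4 = 11
Path B: 11 + 11 + 3 = 25
Path C: 4 + 5 = 9
Critical path = longest = max(11, 25, 9)
= 25 (Path B)


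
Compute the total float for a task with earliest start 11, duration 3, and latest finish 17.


EF = ES + duration = 11 + 3 = 14
LS = LF - duration = 17 - 3 = 14
Total Float = LF - EF = 17 - 14
(or LS - ES = 14 - 11)
= 3


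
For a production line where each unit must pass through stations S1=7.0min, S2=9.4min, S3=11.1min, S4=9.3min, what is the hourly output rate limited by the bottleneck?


Bottleneck = longest station time
Station times: [7.0, 9.4, 11.1, 9.3]
Max = 11.1 min
Rate = 60 / 11.1
= 5.41 units/hour (bottleneck: 11.1min)


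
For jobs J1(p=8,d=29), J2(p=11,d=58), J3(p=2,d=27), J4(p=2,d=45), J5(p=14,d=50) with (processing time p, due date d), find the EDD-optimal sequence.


EDD: sort by earliest due date
  J3: d=27, p=2
  J1: d=29, p=8
  J4: d=45, p=2
  J5: d=50, p=14
  J2: d=58, p=11
Order: J3 → J1 → J4 → J5 → J2


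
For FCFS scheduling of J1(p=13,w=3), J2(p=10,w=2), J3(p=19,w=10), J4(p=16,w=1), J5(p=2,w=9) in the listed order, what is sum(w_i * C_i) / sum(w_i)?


Completion times:
  J1: C=13, w×C=3×13=39
  J2: C=23, w×C=2×23=46
  J3: C=42, w×C=10×42=420
  J4: C=58, w×C=1×58=58
  J5: C=60, w×C=9×60=540
Sum w×C = 1103
Sum w = 25
Weighted avg = 1103/25
= 44.12


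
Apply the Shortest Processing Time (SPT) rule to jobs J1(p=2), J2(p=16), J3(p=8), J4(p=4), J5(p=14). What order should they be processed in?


SPT: sort by shortest processing time
  J1: p=2
  J4: p=4
  J3: p=8
  J5: p=14
  J2: p=16
Order: J1 → J4 → J3 → J5 → J2


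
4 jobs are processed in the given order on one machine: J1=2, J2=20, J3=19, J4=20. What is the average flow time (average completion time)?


Completion times:
  J1: completes at 2
  J2: completes at 22
  J3: completes at 41
  J4: completes at 61
Sum = 126
Average = 126/4
= 31.50
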